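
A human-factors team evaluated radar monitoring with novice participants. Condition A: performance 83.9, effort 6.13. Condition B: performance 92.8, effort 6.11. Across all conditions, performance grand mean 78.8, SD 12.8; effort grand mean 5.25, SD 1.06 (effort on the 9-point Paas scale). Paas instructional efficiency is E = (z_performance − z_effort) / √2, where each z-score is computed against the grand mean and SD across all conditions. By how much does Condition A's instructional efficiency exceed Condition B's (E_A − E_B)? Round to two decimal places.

Condition A: z_P = (83.9 − 78.8)/12.8 = 0.3984; z_E = (6.13 − 5.25)/1.06 = 0.8302; E_A = (0.3984 − 0.8302)/√2 = -0.3053.
Condition B: z_P = (92.8 − 78.8)/12.8 = 1.0938; z_E = (6.11 − 5.25)/1.06 = 0.8113; E_B = (1.0938 − 0.8113)/√2 = 0.1998.
E_A − E_B = -0.3053 − 0.1998 = -0.5051 ≈ -0.51.

-0.51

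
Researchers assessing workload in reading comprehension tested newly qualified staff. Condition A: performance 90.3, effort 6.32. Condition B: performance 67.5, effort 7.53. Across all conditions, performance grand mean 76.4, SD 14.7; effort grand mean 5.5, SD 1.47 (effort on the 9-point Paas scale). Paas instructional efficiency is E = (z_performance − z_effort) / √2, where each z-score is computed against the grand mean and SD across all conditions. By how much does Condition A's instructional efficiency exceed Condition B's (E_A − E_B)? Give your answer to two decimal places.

1.68

Condition A: z_P = (90.3 − 76.4)/14.7 = 0.9456; z_E = (6.32 − 5.5)/1.47 = 0.5578; E_A = (0.9456 − 0.5578)/√2 = 0.2742.
Condition B: z_P = (67.5 − 76.4)/14.7 = -0.6054; z_E = (7.53 − 5.5)/1.47 = 1.3810; E_B = (-0.6054 − 1.3810)/√2 = -1.4046.
E_A − E_B = 0.2742 − (-1.4046) = 1.6788 ≈ 1.68.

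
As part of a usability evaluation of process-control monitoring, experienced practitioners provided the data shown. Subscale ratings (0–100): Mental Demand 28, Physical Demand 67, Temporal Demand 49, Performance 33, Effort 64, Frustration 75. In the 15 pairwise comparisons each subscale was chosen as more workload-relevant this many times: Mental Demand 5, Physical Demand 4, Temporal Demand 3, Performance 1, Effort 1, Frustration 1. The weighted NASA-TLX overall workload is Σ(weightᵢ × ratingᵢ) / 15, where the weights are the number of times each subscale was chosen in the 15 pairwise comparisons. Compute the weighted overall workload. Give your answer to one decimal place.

The tallies are the weights (they sum to 15).
Weighted sum = 5·28 + 4·67 + 3·49 + 1·33 + 1·64 + 1·75
            = 140 + 268 + 147 + 33 + 64 + 75 = 727.
Overall workload = 727 / 15 = 48.4667 ≈ 48.5.

48.5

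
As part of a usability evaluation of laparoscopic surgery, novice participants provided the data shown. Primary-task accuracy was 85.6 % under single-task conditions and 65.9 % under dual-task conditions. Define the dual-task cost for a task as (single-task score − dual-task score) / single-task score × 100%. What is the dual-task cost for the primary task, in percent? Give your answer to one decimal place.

Cost = (85.6 − 65.9) / 85.6 × 100%
     = 19.7000 / 85.6 × 100% = 23.0140%.
≈ 23.0%.

23.0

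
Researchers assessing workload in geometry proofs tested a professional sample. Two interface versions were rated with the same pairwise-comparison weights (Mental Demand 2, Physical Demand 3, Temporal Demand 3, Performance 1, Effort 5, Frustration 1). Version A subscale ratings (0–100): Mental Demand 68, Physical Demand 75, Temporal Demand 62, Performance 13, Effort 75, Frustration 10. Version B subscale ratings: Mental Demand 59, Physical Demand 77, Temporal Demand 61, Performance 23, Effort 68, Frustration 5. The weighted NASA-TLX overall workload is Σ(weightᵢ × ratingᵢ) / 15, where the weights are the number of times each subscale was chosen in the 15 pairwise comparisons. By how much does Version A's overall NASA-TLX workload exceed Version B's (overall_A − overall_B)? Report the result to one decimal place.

3.0

Version A weighted sum = 2·68 + 3·75 + 3·62 + 1·13 + 5·75 + 1·10 = 136 + 225 + 186 + 13 + 375 + 10 = 945; overall_A = 945/15 = 63.0000.
Version B weighted sum = 2·59 + 3·77 + 3·61 + 1·23 + 5·68 + 1·5 = 118 + 231 + 183 + 23 + 340 + 5 = 900; overall_B = 900/15 = 60.0000.
Difference = 63.0000 − 60.0000 = 3.0000 ≈ 3.0.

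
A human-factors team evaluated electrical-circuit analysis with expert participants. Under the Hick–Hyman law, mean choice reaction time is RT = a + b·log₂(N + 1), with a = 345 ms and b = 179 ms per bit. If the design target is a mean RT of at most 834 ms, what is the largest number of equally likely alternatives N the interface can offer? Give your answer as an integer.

Set 345 + 179·log₂(N + 1) ≤ 834.
log₂(N + 1) ≤ (834 − 345) / 179 = 2.7318.
N + 1 ≤ 2^2.7318 = 6.6428.
N ≤ 5.6428, so the largest integer N is 5.

5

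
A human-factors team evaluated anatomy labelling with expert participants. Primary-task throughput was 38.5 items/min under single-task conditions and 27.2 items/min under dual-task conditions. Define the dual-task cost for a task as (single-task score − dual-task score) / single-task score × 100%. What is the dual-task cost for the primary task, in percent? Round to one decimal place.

Cost = (38.5 − 27.2) / 38.5 × 100%
     = 11.3000 / 38.5 × 100% = 29.3506%.
≈ 29.4%.

29.4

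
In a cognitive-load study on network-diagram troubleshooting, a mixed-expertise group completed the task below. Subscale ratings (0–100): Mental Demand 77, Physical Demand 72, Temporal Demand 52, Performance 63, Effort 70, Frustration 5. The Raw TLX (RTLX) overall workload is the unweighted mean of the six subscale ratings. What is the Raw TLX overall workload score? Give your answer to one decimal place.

56.5

Sum of ratings = 77 + 72 + 52 + 63 + 70 + 5 = 339.
RTLX = 339 / 6 = 56.5000 ≈ 56.5.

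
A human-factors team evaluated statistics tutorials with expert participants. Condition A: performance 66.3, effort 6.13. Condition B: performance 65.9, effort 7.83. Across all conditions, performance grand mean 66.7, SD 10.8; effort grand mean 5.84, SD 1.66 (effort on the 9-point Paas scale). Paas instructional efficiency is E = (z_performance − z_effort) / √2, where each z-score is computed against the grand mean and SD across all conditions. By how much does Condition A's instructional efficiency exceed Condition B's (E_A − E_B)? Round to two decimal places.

0.75

Condition A: z_P = (66.3 − 66.7)/10.8 = -0.0370; z_E = (6.13 − 5.84)/1.66 = 0.1747; E_A = (-0.0370 − 0.1747)/√2 = -0.1497.
Condition B: z_P = (65.9 − 66.7)/10.8 = -0.0741; z_E = (7.83 − 5.84)/1.66 = 1.1988; E_B = (-0.0741 − 1.1988)/√2 = -0.9001.
E_A − E_B = -0.1497 − (-0.9001) = 0.7504 ≈ 0.75.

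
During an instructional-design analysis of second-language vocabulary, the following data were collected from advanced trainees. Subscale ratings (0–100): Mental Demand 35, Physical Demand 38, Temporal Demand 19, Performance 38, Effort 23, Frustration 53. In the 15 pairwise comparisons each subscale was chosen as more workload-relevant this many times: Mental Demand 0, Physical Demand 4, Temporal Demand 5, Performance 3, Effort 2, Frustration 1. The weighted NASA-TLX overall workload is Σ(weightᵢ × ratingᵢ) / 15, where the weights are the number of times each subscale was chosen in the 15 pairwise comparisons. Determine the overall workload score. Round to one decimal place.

The tallies are the weights (they sum to 15).
Weighted sum = 0·35 + 4·38 + 5·19 + 3·38 + 2·23 + 1·53
            = 0 + 152 + 95 + 114 + 46 + 53 = 460.
Overall workload = 460 / 15 = 30.6667 ≈ 30.7.

30.7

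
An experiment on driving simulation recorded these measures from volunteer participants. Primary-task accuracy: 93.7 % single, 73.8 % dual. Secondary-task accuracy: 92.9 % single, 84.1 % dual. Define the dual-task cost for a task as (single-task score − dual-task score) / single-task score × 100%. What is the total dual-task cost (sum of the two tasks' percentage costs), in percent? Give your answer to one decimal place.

30.7

Primary cost = (93.7 − 73.8) / 93.7 × 100% = 21.2380%.
Secondary cost = (92.9 − 84.1) / 92.9 × 100% = 9.4726%.
Total = 21.2380% + 9.4726% = 30.7106% ≈ 30.7%.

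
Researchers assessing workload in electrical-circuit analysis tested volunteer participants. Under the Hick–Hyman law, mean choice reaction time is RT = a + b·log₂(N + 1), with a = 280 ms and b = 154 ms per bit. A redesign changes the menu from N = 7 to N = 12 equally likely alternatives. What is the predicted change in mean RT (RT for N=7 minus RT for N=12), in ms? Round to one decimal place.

RT(7) = 280 + 154·log₂(8) = 280 + 154·3.0000 = 742.0000 ms.
RT(12) = 280 + 154·log₂(13) = 280 + 154·3.7004 = 849.8616 ms.
Difference = 742.0000 − 849.8616 = -107.8616 ≈ -107.9 ms.

-107.9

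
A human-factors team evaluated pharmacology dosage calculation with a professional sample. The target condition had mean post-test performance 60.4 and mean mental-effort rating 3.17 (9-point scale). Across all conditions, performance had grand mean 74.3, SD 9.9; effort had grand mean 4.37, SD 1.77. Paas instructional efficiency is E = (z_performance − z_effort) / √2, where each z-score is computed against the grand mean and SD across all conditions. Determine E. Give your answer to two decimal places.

z_performance = (60.4 − 74.3) / 9.9 = -13.9000 / 9.9 = -1.4040.
z_effort = (3.17 − 4.37) / 1.77 = -1.2000 / 1.77 = -0.6780.
z_P − z_E = -1.4040 − (-0.6780) = -0.7260.
E = -0.7260 / √2 = -0.7260 / 1.41421 = -0.5134 ≈ -0.51.

-0.51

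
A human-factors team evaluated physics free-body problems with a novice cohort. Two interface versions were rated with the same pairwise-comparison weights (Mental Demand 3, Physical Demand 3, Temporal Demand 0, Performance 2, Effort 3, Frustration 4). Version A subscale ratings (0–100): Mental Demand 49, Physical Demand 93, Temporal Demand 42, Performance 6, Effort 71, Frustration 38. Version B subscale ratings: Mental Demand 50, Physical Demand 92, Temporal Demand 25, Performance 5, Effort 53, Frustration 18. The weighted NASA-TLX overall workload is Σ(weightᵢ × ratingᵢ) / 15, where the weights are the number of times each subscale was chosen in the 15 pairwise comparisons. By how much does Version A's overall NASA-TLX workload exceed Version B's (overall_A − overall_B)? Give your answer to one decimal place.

Version A weighted sum = 3·49 + 3·93 + 0·42 + 2·6 + 3·71 + 4·38 = 147 + 279 + 0 + 12 + 213 + 152 = 803; overall_A = 803/15 = 53.5333.
Version B weighted sum = 3·50 + 3·92 + 0·25 + 2·5 + 3·53 + 4·18 = 150 + 276 + 0 + 10 + 159 + 72 = 667; overall_B = 667/15 = 44.4667.
Difference = 53.5333 − 44.4667 = 9.0666 ≈ 9.1.

9.1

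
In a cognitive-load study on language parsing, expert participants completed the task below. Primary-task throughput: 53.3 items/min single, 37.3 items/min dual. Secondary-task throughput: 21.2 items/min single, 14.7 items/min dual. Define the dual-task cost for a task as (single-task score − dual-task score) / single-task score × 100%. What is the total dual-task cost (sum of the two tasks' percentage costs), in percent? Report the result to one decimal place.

Primary cost = (53.3 − 37.3) / 53.3 × 100% = 30.0188%.
Secondary cost = (21.2 − 14.7) / 21.2 × 100% = 30.6604%.
Total = 30.0188% + 30.6604% = 60.6792% ≈ 60.7%.

60.7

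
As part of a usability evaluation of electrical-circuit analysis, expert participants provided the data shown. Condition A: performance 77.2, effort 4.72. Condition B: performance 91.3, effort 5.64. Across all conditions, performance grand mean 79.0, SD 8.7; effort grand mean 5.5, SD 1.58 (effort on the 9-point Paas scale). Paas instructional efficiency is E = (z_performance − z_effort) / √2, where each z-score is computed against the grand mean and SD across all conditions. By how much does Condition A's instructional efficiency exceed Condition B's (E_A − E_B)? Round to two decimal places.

-0.73

Condition A: z_P = (77.2 − 79.0)/8.7 = -0.2069; z_E = (4.72 − 5.5)/1.58 = -0.4937; E_A = (-0.2069 − (-0.4937))/√2 = 0.2028.
Condition B: z_P = (91.3 − 79.0)/8.7 = 1.4138; z_E = (5.64 − 5.5)/1.58 = 0.0886; E_B = (1.4138 − 0.0886)/√2 = 0.9371.
E_A − E_B = 0.2028 − 0.9371 = -0.7343 ≈ -0.73.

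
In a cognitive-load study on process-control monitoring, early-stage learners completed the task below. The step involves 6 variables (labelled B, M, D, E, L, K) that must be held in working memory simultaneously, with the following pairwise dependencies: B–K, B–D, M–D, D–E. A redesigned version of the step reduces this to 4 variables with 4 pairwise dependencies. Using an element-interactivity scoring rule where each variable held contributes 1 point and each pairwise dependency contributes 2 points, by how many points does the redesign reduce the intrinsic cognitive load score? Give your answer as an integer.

2

Original: 6 × 1 + 4 × 2 = 6 + 8 = 14.
Redesigned: 4 × 1 + 4 × 2 = 4 + 8 = 12.
Reduction = 14 − 12 = 2.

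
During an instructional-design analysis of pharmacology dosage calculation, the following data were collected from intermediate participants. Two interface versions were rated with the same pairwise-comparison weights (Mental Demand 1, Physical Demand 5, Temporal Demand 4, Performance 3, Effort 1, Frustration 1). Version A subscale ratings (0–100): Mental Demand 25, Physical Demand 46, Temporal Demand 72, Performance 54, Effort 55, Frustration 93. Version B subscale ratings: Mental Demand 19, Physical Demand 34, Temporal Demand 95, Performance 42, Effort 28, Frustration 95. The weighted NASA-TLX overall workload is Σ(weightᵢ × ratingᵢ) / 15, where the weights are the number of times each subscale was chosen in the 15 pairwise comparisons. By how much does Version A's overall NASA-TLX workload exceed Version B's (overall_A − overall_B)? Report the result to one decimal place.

2.3

Version A weighted sum = 1·25 + 5·46 + 4·72 + 3·54 + 1·55 + 1·93 = 25 + 230 + 288 + 162 + 55 + 93 = 853; overall_A = 853/15 = 56.8667.
Version B weighted sum = 1·19 + 5·34 + 4·95 + 3·42 + 1·28 + 1·95 = 19 + 170 + 380 + 126 + 28 + 95 = 818; overall_B = 818/15 = 54.5333.
Difference = 56.8667 − 54.5333 = 2.3334 ≈ 2.3.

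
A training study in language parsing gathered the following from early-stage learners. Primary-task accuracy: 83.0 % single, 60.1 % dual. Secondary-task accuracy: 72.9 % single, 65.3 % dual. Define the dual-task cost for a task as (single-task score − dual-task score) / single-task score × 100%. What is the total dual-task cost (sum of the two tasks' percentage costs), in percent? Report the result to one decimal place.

Primary cost = (83.0 − 60.1) / 83.0 × 100% = 27.5904%.
Secondary cost = (72.9 − 65.3) / 72.9 × 100% = 10.4252%.
Total = 27.5904% + 10.4252% = 38.0156% ≈ 38.0%.

38.0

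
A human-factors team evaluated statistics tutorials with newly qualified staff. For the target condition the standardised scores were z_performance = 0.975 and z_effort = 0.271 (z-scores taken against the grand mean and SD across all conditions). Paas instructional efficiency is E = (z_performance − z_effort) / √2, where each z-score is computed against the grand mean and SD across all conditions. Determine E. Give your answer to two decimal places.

0.50

z_P − z_E = 0.975 − 0.271 = 0.7040.
E = 0.7040 / √2 = 0.7040 / 1.41421 = 0.4978 ≈ 0.50.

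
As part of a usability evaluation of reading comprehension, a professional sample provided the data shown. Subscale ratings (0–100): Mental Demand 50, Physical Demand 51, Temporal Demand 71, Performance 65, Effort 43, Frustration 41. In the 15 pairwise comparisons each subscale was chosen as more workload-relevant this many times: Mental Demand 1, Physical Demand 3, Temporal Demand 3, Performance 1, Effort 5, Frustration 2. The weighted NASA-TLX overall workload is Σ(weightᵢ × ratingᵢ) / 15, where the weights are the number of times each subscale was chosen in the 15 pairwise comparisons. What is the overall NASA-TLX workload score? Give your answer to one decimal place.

The tallies are the weights (they sum to 15).
Weighted sum = 1·50 + 3·51 + 3·71 + 1·65 + 5·43 + 2·41
            = 50 + 153 + 213 + 65 + 215 + 82 = 778.
Overall workload = 778 / 15 = 51.8667 ≈ 51.9.

51.9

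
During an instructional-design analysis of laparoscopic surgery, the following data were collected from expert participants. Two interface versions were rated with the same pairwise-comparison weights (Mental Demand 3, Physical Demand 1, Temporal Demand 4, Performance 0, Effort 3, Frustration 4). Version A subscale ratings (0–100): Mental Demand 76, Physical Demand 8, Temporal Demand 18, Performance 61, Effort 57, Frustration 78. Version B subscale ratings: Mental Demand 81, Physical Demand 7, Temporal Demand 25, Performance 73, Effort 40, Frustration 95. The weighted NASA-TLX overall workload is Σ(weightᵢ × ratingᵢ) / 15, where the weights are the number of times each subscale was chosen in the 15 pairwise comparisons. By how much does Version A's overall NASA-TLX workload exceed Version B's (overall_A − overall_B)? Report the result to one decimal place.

-3.9

Version A weighted sum = 3·76 + 1·8 + 4·18 + 0·61 + 3·57 + 4·78 = 228 + 8 + 72 + 0 + 171 + 312 = 791; overall_A = 791/15 = 52.7333.
Version B weighted sum = 3·81 + 1·7 + 4·25 + 0·73 + 3·40 + 4·95 = 243 + 7 + 100 + 0 + 120 + 380 = 850; overall_B = 850/15 = 56.6667.
Difference = 52.7333 − 56.6667 = -3.9334 ≈ -3.9.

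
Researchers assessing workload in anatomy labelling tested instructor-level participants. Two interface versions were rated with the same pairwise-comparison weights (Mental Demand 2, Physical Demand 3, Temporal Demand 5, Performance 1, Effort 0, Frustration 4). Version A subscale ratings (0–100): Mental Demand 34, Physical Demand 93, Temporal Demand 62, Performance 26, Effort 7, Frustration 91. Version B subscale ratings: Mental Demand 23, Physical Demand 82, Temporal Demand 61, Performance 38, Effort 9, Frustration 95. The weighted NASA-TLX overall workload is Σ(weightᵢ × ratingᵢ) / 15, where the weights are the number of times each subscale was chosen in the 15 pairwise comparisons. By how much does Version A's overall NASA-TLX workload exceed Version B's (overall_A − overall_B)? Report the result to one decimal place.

2.1

Version A weighted sum = 2·34 + 3·93 + 5·62 + 1·26 + 0·7 + 4·91 = 68 + 279 + 310 + 26 + 0 + 364 = 1047; overall_A = 1047/15 = 69.8000.
Version B weighted sum = 2·23 + 3·82 + 5·61 + 1·38 + 0·9 + 4·95 = 46 + 246 + 305 + 38 + 0 + 380 = 1015; overall_B = 1015/15 = 67.6667.
Difference = 69.8000 − 67.6667 = 2.1333 ≈ 2.1.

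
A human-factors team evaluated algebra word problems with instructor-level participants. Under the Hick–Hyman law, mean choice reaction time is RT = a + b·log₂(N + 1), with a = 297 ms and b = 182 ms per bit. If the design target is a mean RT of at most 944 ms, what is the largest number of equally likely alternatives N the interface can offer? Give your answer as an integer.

Set 297 + 182·log₂(N + 1) ≤ 944.
log₂(N + 1) ≤ (944 − 297) / 182 = 3.5549.
N + 1 ≤ 2^3.5549 = 11.7525.
N ≤ 10.7525, so the largest integer N is 10.

10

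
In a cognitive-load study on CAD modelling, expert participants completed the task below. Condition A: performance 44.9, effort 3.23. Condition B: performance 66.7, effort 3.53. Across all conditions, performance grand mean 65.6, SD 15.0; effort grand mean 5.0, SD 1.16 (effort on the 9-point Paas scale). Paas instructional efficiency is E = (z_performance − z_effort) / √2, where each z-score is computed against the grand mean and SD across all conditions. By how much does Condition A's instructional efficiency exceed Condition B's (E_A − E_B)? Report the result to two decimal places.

-0.84

Condition A: z_P = (44.9 − 65.6)/15.0 = -1.3800; z_E = (3.23 − 5.0)/1.16 = -1.5259; E_A = (-1.3800 − (-1.5259))/√2 = 0.1032.
Condition B: z_P = (66.7 − 65.6)/15.0 = 0.0733; z_E = (3.53 − 5.0)/1.16 = -1.2672; E_B = (0.0733 − (-1.2672))/√2 = 0.9479.
E_A − E_B = 0.1032 − 0.9479 = -0.8447 ≈ -0.84.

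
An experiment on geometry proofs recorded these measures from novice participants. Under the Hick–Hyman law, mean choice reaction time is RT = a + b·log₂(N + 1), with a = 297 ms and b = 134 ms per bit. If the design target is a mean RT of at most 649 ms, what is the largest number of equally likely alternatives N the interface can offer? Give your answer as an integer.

5

Set 297 + 134·log₂(N + 1) ≤ 649.
log₂(N + 1) ≤ (649 − 297) / 134 = 2.6269.
N + 1 ≤ 2^2.6269 = 6.1770.
N ≤ 5.1770, so the largest integer N is 5.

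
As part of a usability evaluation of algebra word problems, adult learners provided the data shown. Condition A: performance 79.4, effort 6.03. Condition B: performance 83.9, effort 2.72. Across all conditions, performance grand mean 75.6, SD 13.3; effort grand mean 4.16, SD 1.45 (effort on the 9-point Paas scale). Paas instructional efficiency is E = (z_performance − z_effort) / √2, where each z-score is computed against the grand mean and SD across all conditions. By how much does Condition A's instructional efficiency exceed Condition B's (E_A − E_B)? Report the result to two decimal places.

-1.85

Condition A: z_P = (79.4 − 75.6)/13.3 = 0.2857; z_E = (6.03 − 4.16)/1.45 = 1.2897; E_A = (0.2857 − 1.2897)/√2 = -0.7099.
Condition B: z_P = (83.9 − 75.6)/13.3 = 0.6241; z_E = (2.72 − 4.16)/1.45 = -0.9931; E_B = (0.6241 − (-0.9931))/√2 = 1.1435.
E_A − E_B = -0.7099 − 1.1435 = -1.8534 ≈ -1.85.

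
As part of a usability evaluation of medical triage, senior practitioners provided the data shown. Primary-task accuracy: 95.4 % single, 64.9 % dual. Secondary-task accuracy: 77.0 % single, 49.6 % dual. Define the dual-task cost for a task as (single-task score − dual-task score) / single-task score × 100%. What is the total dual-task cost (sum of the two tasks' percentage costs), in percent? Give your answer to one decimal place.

Primary cost = (95.4 − 64.9) / 95.4 × 100% = 31.9706%.
Secondary cost = (77.0 − 49.6) / 77.0 × 100% = 35.5844%.
Total = 31.9706% + 35.5844% = 67.5550% ≈ 67.6%.

67.6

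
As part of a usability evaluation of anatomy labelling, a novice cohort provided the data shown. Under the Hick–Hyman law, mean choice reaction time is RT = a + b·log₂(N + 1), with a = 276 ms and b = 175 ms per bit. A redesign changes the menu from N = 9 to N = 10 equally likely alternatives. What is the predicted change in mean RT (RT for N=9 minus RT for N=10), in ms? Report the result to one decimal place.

RT(9) = 276 + 175·log₂(10) = 276 + 175·3.3219 = 857.3325 ms.
RT(10) = 276 + 175·log₂(11) = 276 + 175·3.4594 = 881.3950 ms.
Difference = 857.3325 − 881.3950 = -24.0625 ≈ -24.1 ms.

-24.1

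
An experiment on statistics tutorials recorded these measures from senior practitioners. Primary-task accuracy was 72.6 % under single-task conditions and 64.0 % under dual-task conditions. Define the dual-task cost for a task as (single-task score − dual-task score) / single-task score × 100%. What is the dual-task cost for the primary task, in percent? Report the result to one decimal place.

Cost = (72.6 − 64.0) / 72.6 × 100%
     = 8.6000 / 72.6 × 100% = 11.8457%.
≈ 11.8%.

11.8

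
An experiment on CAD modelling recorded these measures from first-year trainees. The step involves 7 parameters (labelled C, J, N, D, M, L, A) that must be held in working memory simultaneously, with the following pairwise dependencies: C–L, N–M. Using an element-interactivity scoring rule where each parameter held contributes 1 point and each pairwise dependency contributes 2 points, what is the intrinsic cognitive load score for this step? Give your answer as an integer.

Count of parameters held simultaneously: 7.
Count of pairwise dependencies listed: 2.
Element contribution: 7 × 1 = 7.
Interaction contribution: 2 × 2 = 4.
Intrinsic load = 7 + 4 = 11.

11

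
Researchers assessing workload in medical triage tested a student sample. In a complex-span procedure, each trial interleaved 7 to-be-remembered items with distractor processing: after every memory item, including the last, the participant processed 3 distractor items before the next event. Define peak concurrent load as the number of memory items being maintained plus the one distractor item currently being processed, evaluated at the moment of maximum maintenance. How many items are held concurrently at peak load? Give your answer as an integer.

Maintenance is greatest during the distractor(s) after memory item 7: all 7 memory items are being held.
One distractor item is concurrently being processed.
Peak concurrent load = 7 + 1 = 8 items.

8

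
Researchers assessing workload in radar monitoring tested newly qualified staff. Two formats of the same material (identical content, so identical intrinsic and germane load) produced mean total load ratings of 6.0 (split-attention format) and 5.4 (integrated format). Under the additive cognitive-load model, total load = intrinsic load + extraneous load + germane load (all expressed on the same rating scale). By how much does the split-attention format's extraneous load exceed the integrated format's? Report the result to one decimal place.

Intrinsic and germane load are equal across formats, so the difference in total load equals the difference in extraneous load.
Extraneous-load difference = 6.0 − 5.4 = 0.6.

0.6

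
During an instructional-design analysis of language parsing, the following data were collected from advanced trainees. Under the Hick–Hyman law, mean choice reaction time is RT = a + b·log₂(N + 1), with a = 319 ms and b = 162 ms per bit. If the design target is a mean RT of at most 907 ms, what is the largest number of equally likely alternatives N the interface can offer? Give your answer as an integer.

11

Set 319 + 162·log₂(N + 1) ≤ 907.
log₂(N + 1) ≤ (907 − 319) / 162 = 3.6296.
N + 1 ≤ 2^3.6296 = 12.3771.
N ≤ 11.3771, so the largest integer N is 11.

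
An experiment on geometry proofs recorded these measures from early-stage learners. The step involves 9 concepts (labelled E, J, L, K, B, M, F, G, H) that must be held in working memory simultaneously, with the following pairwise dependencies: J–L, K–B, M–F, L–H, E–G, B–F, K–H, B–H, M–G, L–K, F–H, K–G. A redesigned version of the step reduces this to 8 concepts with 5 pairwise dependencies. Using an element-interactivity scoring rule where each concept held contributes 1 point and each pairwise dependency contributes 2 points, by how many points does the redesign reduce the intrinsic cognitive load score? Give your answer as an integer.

Original: 9 × 1 + 12 × 2 = 9 + 24 = 33.
Redesigned: 8 × 1 + 5 × 2 = 8 + 10 = 18.
Reduction = 33 − 18 = 15.

15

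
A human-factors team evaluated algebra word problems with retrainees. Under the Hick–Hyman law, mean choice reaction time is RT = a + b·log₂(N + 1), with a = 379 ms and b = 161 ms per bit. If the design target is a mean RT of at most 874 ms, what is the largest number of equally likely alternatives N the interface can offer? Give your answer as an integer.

7

Set 379 + 161·log₂(N + 1) ≤ 874.
log₂(N + 1) ≤ (874 − 379) / 161 = 3.0745.
N + 1 ≤ 2^3.0745 = 8.4240.
N ≤ 7.4240, so the largest integer N is 7.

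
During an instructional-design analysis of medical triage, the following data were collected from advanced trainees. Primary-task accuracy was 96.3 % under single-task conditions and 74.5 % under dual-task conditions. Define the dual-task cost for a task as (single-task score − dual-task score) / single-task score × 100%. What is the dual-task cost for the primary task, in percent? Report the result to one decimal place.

Cost = (96.3 − 74.5) / 96.3 × 100%
     = 21.8000 / 96.3 × 100% = 22.6376%.
≈ 22.6%.

22.6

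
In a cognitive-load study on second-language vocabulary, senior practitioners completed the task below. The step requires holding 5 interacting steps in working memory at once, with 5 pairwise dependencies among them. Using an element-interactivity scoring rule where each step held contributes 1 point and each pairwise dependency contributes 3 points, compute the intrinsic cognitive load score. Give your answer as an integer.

Element contribution: 5 × 1 = 5.
Interaction contribution: 5 × 3 = 15.
Intrinsic load = 5 + 15 = 20.

20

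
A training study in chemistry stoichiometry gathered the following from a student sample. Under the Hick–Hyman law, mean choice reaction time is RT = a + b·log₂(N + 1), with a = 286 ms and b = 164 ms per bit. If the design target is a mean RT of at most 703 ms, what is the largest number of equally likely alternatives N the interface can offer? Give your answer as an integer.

4

Set 286 + 164·log₂(N + 1) ≤ 703.
log₂(N + 1) ≤ (703 − 286) / 164 = 2.5427.
N + 1 ≤ 2^2.5427 = 5.8268.
N ≤ 4.8268, so the largest integer N is 4.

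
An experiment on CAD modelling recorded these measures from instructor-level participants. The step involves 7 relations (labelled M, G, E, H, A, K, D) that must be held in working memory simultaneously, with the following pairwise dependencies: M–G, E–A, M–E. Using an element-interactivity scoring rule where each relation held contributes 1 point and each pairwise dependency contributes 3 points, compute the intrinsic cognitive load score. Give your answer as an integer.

16

Count of relations held simultaneously: 7.
Count of pairwise dependencies listed: 3.
Element contribution: 7 × 1 = 7.
Interaction contribution: 3 × 3 = 9.
Intrinsic load = 7 + 9 = 16.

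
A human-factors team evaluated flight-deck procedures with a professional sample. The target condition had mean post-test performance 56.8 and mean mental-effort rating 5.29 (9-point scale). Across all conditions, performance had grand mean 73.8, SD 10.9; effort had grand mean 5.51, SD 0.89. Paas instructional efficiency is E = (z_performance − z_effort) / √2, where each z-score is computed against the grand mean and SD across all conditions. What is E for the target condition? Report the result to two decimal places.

-0.93

z_performance = (56.8 − 73.8) / 10.9 = -17.0000 / 10.9 = -1.5596.
z_effort = (5.29 − 5.51) / 0.89 = -0.2200 / 0.89 = -0.2472.
z_P − z_E = -1.5596 − (-0.2472) = -1.3124.
E = -1.3124 / √2 = -1.3124 / 1.41421 = -0.9280 ≈ -0.93.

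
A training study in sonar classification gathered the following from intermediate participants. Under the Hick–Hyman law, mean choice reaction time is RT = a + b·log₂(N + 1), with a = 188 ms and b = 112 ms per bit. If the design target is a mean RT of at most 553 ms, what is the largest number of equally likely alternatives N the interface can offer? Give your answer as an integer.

8

Set 188 + 112·log₂(N + 1) ≤ 553.
log₂(N + 1) ≤ (553 − 188) / 112 = 3.2589.
N + 1 ≤ 2^3.2589 = 9.5725.
N ≤ 8.5725, so the largest integer N is 8.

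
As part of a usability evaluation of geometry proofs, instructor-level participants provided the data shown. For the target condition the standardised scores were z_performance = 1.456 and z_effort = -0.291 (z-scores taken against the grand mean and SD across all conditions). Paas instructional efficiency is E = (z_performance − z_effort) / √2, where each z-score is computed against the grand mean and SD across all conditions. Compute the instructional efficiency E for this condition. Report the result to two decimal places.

z_P − z_E = 1.456 − (-0.291) = 1.7470.
E = 1.7470 / √2 = 1.7470 / 1.41421 = 1.2353 ≈ 1.24.

1.24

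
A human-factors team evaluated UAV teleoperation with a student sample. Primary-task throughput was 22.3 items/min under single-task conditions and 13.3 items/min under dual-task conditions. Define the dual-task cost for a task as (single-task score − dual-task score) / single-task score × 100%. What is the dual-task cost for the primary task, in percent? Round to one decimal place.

Cost = (22.3 − 13.3) / 22.3 × 100%
     = 9.0000 / 22.3 × 100% = 40.3587%.
≈ 40.4%.

40.4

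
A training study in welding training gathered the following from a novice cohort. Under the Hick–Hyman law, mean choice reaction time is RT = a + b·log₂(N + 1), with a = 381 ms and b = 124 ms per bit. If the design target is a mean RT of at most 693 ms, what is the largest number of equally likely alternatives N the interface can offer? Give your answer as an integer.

Set 381 + 124·log₂(N + 1) ≤ 693.
log₂(N + 1) ≤ (693 − 381) / 124 = 2.5161.
N + 1 ≤ 2^2.5161 = 5.7203.
N ≤ 4.7203, so the largest integer N is 4.

4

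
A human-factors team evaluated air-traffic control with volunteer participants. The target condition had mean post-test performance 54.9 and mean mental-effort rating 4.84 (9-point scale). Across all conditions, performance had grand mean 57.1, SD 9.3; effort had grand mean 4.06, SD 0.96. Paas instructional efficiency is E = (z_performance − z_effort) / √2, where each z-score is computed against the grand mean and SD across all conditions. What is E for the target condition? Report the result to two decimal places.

z_performance = (54.9 − 57.1) / 9.3 = -2.2000 / 9.3 = -0.2366.
z_effort = (4.84 − 4.06) / 0.96 = 0.7800 / 0.96 = 0.8125.
z_P − z_E = -0.2366 − 0.8125 = -1.0491.
E = -1.0491 / √2 = -1.0491 / 1.41421 = -0.7418 ≈ -0.74.

-0.74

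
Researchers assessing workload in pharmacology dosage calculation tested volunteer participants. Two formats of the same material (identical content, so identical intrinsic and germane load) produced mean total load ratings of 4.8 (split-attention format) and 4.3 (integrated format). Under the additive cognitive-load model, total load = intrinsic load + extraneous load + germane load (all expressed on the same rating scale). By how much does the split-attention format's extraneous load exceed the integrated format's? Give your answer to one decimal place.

Intrinsic and germane load are equal across formats, so the difference in total load equals the difference in extraneous load.
Extraneous-load difference = 4.8 − 4.3 = 0.5.

0.5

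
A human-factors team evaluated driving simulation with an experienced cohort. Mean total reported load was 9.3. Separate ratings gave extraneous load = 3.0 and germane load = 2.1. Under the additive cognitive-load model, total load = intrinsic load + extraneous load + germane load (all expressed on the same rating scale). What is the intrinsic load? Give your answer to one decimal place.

intrinsic load = total − extraneous − germane
             = 9.3 − 3.0 − 2.1 = 4.2.

4.2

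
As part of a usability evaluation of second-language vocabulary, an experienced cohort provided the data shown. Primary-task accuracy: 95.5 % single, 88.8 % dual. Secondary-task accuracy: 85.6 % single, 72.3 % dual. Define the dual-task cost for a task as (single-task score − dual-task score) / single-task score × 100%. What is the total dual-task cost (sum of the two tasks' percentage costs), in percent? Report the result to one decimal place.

22.6

Primary cost = (95.5 − 88.8) / 95.5 × 100% = 7.0157%.
Secondary cost = (85.6 − 72.3) / 85.6 × 100% = 15.5374%.
Total = 7.0157% + 15.5374% = 22.5531% ≈ 22.6%.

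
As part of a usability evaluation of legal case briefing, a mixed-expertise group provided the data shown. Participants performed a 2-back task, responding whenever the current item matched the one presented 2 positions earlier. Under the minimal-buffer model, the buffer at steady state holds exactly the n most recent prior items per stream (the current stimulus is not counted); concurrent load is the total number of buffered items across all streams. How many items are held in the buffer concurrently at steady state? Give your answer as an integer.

2

The buffer holds the 2 most recent prior items.
Steady-state concurrent load = 2 items.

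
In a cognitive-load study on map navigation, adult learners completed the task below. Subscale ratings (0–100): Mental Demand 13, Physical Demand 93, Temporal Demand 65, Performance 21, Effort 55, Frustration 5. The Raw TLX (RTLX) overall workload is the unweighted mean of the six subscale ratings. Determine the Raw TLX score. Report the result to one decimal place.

42.0

Sum of ratings = 13 + 93 + 65 + 21 + 55 + 5 = 252.
RTLX = 252 / 6 = 42.0000 ≈ 42.0.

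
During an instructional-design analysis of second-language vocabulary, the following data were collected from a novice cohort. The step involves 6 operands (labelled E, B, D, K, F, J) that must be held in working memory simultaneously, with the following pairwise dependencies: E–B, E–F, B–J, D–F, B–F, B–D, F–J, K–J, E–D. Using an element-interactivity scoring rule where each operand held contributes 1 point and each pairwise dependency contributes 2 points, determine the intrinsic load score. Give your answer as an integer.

Count of operands held simultaneously: 6.
Count of pairwise dependencies listed: 9.
Element contribution: 6 × 1 = 6.
Interaction contribution: 9 × 2 = 18.
Intrinsic load = 6 + 18 = 24.

24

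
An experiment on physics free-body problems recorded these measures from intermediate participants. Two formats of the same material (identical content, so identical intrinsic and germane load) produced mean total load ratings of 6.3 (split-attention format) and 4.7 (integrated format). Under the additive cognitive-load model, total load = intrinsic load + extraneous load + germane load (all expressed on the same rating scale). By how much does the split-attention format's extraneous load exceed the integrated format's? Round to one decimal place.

1.6

Intrinsic and germane load are equal across formats, so the difference in total load equals the difference in extraneous load.
Extraneous-load difference = 6.3 − 4.7 = 1.6.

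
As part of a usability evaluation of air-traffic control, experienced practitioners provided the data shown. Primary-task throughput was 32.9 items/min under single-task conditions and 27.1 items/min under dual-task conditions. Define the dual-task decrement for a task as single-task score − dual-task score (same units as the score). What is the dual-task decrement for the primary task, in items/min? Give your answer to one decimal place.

5.8

Decrement = 32.9 − 27.1 = 5.8000 items/min ≈ 5.8 items/min.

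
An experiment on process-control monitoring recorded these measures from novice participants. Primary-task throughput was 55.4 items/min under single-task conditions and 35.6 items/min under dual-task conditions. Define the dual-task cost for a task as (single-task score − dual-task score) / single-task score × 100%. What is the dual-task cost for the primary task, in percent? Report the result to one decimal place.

Cost = (55.4 − 35.6) / 55.4 × 100%
     = 19.8000 / 55.4 × 100% = 35.7401%.
≈ 35.7%.

35.7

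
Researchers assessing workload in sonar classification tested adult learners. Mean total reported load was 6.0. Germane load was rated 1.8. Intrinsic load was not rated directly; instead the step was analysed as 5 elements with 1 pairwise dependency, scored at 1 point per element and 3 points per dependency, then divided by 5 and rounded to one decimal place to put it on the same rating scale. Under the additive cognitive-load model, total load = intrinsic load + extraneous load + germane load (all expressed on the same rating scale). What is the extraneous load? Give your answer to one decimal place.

Intrinsic (element-interactivity): (5 × 1 + 1 × 3) / 5 = 8 / 5 = 1.6000 → 1.6.
extraneous load = total − intrinsic − germane
             = 6.0 − 1.6 − 1.8 = 2.6.

2.6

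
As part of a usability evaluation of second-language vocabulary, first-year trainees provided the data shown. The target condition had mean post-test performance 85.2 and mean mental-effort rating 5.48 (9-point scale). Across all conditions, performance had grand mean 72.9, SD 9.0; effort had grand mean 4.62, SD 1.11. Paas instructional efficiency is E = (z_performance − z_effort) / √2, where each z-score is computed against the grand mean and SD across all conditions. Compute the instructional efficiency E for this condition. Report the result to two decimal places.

z_performance = (85.2 − 72.9) / 9.0 = 12.3000 / 9.0 = 1.3667.
z_effort = (5.48 − 4.62) / 1.11 = 0.8600 / 1.11 = 0.7748.
z_P − z_E = 1.3667 − 0.7748 = 0.5919.
E = 0.5919 / √2 = 0.5919 / 1.41421 = 0.4185 ≈ 0.42.

0.42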